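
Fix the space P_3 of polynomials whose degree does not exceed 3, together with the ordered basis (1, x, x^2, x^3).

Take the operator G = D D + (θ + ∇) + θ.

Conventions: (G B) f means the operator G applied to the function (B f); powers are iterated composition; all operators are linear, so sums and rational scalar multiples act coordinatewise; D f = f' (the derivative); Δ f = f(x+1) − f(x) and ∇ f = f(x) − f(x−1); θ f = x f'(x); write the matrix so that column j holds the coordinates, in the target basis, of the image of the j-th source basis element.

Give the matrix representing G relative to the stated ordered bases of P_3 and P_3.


image of 1: 0
image of x: 2x + 1
image of x^2: 4x^2 + 2x + 1
image of x^3: 6x^3 + 3x^2 + 3x + 1
each image's coordinates form column j of the matrix

the matrix is [[0, 1, 1, 1]; [0, 2, 2, 3]; [0, 0, 4, 3]; [0, 0, 0, 6]] (rows listed top to bottom)


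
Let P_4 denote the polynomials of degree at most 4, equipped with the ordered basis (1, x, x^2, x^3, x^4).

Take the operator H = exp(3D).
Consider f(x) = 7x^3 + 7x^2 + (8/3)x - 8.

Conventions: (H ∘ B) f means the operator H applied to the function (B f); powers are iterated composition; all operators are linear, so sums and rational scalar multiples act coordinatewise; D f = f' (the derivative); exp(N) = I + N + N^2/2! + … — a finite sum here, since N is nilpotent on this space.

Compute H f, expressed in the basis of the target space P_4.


the image equals g(x) = 7x^3 + 70x^2 + (701/3)x + 252

order-1 term: 63x^2 + 42x + 8
order-2 term: 189x + 63
order-3 term: 189
the series for exp(3D) f terminates at order 3
exp(3D) f = 7x^3 + 70x^2 + (701/3)x + 252


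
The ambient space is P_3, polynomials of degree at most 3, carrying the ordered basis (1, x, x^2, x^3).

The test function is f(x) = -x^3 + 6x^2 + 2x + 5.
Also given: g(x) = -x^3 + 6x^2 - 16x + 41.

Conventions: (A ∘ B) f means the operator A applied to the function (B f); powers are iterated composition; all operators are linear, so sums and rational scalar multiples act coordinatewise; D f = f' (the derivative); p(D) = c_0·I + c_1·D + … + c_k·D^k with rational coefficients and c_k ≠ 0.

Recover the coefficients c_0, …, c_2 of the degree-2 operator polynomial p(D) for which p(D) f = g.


D^0 f = -x^3 + 6x^2 + 2x + 5
D^1 f = -3x^2 + 12x + 2
D^2 f = -6x + 12
matching coefficients of g against c_0 f + c_1 Df + … from the top degree down determines the c_i
solution: c_0 = 1, c_1 = 0, c_2 = 3

p(D) = I + 3·D^2, i.e. c_0 = 1, c_1 = 0, c_2 = 3


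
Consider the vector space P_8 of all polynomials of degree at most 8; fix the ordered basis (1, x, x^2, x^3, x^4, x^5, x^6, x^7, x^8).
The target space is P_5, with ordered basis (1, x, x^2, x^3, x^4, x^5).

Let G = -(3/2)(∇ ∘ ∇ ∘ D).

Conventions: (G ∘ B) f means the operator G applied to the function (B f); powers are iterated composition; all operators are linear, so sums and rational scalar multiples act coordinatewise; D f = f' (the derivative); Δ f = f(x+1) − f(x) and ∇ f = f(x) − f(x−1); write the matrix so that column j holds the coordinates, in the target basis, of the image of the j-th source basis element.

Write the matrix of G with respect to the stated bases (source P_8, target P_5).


image of 1: 0
image of x: 0
image of x^2: 0
image of x^3: -9
image of x^4: -36x + 36
image of x^5: -90x^2 + 180x - 105
image of x^6: -180x^3 + 540x^2 - 630x + 270
image of x^7: -315x^4 + 1260x^3 - 2205x^2 + 1890x - 651
image of x^8: -504x^5 + 2520x^4 - 5880x^3 + 7560x^2 - 5208x + 1512
each image's coordinates form column j of the matrix

the matrix is [[0, 0, 0, -9, 36, -105, 270, -651, 1512]; [0, 0, 0, 0, -36, 180, -630, 1890, -5208]; [0, 0, 0, 0, 0, -90, 540, -2205, 7560]; [0, 0, 0, 0, 0, 0, -180, 1260, -5880]; [0, 0, 0, 0, 0, 0, 0, -315, 2520]; [0, 0, 0, 0, 0, 0, 0, 0, -504]] (rows listed top to bottom)


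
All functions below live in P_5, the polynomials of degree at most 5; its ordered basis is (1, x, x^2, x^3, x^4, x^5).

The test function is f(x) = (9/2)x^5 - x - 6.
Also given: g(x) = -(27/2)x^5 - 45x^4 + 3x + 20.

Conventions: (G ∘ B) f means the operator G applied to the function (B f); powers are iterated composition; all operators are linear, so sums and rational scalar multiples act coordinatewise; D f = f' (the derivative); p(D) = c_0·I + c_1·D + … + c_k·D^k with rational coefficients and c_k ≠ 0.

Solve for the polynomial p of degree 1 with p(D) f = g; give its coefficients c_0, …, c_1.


D^0 f = (9/2)x^5 - x - 6
D^1 f = (45/2)x^4 - 1
matching coefficients of g against c_0 f + c_1 Df + … from the top degree down determines the c_i
solution: c_0 = -3, c_1 = -2

c_0 = -3, c_1 = -2


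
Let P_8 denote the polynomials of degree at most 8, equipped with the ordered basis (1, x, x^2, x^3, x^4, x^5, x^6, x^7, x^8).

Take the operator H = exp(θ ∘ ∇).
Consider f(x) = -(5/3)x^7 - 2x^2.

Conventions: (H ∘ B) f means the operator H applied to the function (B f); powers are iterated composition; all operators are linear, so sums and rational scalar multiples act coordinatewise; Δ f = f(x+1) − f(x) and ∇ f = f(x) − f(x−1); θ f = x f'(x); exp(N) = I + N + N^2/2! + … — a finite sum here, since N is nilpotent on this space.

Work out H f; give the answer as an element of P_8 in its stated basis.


order-1 term: -70x^6 + 175x^5 - (700/3)x^4 + 175x^3 - 70x^2 + (23/3)x
order-2 term: -1050x^5 + 3850x^4 - 6125x^3 + 4725x^2 - (4340/3)x
order-3 term: -7000x^4 + 25900x^3 - 34650x^2 + (48475/3)x
order-4 term: -21000x^3 + 59850x^2 - 43750x
order-5 term: -25200x^2 + 36540x
order-6 term: -8400x
the series for exp(θ ∘ ∇) f terminates at order 6
exp(θ ∘ ∇) f = -(5/3)x^7 - 70x^6 - 875x^5 - (10150/3)x^4 - 1050x^3 + 4653x^2 - (2672/3)x

g(x) = -(5/3)x^7 - 70x^6 - 875x^5 - (10150/3)x^4 - 1050x^3 + 4653x^2 - (2672/3)x


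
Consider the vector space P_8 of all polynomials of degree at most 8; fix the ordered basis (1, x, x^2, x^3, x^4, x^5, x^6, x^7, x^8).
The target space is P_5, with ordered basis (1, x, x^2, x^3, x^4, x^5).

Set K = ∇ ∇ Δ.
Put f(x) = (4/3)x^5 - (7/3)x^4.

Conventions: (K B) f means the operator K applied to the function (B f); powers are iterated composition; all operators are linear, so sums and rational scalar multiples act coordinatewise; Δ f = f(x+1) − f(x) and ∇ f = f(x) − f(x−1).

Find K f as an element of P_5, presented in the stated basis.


Δ f = (20/3)x^4 + 4x^3 - (2/3)x^2 - (8/3)x - 1
∇ Δ f = (80/3)x^3 - 28x^2 + (40/3)x - 14/3
∇ ∇ Δ f = 80x^2 - 136x + 68

the result is g(x) = 80x^2 - 136x + 68


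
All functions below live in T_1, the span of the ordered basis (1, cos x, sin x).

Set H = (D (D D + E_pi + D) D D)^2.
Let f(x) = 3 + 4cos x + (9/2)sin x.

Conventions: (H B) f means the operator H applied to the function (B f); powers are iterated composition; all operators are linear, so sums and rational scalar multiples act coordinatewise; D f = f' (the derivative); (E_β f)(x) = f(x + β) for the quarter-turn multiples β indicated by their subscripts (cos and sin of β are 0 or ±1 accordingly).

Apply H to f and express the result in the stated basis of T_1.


D f = (9/2)cos x - 4sin x
D D f = -4cos x - (9/2)sin x
D (D D) f = -(9/2)cos x + 4sin x
D D (D D) f = 4cos x + (9/2)sin x
E_pi (D D) f = 4cos x + (9/2)sin x
D (D D) f = -(9/2)cos x + 4sin x
(D D + E_pi + D) (D D) f = (7/2)cos x + 13sin x
D (D D + E_pi + D) (D D) f = 13cos x - (7/2)sin x
D (D (D D + E_pi + D) D D) f = -(7/2)cos x - 13sin x
D D (D (D D + E_pi + D) D D) f = -13cos x + (7/2)sin x
D (D D) (D (D D + E_pi + D) D D) f = (7/2)cos x + 13sin x
D D (D D) (D (D D + E_pi + D) D D) f = 13cos x - (7/2)sin x
E_pi (D D) (D (D D + E_pi + D) D D) f = 13cos x - (7/2)sin x
D (D D) (D (D D + E_pi + D) D D) f = (7/2)cos x + 13sin x
(D D + E_pi + D) (D D) (D (D D + E_pi + D) D D) f = (59/2)cos x + 6sin x
D (D D + E_pi + D) (D D) (D (D D + E_pi + D) D D) f = 6cos x - (59/2)sin x

g(x) = 6cos x - (59/2)sin x


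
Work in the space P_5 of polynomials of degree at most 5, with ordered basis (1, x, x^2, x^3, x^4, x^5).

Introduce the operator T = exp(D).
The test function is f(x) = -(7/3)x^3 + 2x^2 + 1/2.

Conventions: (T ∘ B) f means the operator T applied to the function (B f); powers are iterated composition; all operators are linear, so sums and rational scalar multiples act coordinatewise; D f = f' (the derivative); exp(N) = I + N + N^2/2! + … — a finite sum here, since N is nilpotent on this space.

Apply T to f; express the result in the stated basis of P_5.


order-1 term: -7x^2 + 4x
order-2 term: -7x + 2
order-3 term: -7/3
the series for exp(D) f terminates at order 3
exp(D) f = -(7/3)x^3 - 5x^2 - 3x + 1/6

the result is g(x) = -(7/3)x^3 - 5x^2 - 3x + 1/6


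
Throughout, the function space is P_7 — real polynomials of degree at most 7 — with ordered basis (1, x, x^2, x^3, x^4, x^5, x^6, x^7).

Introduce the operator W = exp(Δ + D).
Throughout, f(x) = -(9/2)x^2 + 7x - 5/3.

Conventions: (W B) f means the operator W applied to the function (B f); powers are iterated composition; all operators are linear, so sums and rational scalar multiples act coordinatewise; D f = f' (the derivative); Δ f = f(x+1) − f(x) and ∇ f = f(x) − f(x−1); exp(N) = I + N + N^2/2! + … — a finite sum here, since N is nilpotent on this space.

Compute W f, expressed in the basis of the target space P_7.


g(x) = -(9/2)x^2 - 11x - 61/6

order-1 term: -18x + 19/2
order-2 term: -18
the series for exp(Δ + D) f terminates at order 2
exp(Δ + D) f = -(9/2)x^2 - 11x - 61/6


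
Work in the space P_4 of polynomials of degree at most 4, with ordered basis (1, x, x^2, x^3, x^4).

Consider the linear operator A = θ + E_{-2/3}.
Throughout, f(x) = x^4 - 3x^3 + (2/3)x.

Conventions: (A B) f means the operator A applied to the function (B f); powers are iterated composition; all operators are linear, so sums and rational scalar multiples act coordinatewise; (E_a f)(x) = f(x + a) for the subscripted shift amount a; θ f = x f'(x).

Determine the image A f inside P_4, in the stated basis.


θ f = 4x^4 - 9x^3 + (2/3)x
E_{-2/3} f = x^4 - (17/3)x^3 + (26/3)x^2 - (122/27)x + 52/81
(θ + E_{-2/3}) f = 5x^4 - (44/3)x^3 + (26/3)x^2 - (104/27)x + 52/81

g(x) = 5x^4 - (44/3)x^3 + (26/3)x^2 - (104/27)x + 52/81


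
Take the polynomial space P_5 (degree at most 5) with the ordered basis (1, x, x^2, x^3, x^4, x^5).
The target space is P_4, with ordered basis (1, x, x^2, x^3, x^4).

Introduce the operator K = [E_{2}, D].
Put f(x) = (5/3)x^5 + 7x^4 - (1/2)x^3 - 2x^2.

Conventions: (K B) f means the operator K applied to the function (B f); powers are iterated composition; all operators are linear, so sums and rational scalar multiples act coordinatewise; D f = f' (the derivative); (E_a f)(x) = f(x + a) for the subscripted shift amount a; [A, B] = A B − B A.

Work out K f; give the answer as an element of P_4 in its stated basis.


the image equals g(x) = 0

D f = (25/3)x^4 + 28x^3 - (3/2)x^2 - 4x
E_{2} D f = (25/3)x^4 + (284/3)x^3 + (733/2)x^2 + (1778/3)x + 1030/3
E_{2} f = (5/3)x^5 + (71/3)x^4 + (733/6)x^3 + (889/3)x^2 + (1030/3)x + 460/3
D E_{2} f = (25/3)x^4 + (284/3)x^3 + (733/2)x^2 + (1778/3)x + 1030/3
[E_{2}, D] f = 0


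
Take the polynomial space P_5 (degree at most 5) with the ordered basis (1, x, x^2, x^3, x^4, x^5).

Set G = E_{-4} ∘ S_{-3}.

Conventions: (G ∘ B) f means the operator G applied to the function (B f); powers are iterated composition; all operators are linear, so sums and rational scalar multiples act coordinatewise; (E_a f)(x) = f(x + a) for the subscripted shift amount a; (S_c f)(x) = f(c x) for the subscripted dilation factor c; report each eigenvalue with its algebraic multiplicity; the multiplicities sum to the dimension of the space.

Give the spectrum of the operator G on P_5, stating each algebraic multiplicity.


λ = -243 (multiplicity 1), λ = -27 (multiplicity 1), λ = -3 (multiplicity 1), λ = 1 (multiplicity 1), λ = 9 (multiplicity 1), λ = 81 (multiplicity 1)

image of 1: 1
image of x: -3x + 12
image of x^2: 9x^2 - 72x + 144
image of x^3: -27x^3 + 324x^2 - 1296x + 1728
image of x^4: 81x^4 - 1296x^3 + 7776x^2 - 20736x + 20736
image of x^5: -243x^5 + 4860x^4 - 38880x^3 + 155520x^2 - 311040x + 248832
the matrix is upper triangular; its diagonal is (1, -3, 9, -27, 81, -243)
for a triangular matrix the eigenvalues are the diagonal entries, with algebraic multiplicity their repetition count


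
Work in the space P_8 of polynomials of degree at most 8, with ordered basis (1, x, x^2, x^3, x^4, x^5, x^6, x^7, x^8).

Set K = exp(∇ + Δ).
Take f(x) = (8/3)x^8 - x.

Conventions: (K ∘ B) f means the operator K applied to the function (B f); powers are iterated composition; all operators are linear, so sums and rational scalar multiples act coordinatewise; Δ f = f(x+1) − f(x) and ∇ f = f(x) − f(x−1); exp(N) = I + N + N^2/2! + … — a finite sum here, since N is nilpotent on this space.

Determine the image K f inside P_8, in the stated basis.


order-1 term: (128/3)x^7 + (896/3)x^5 + (896/3)x^3 + (128/3)x - 2
order-2 term: (896/3)x^6 + (8960/3)x^4 + (14336/3)x^2 + 2048/3
order-3 term: (3584/3)x^5 + (35840/3)x^3 + (46592/3)x
order-4 term: (8960/3)x^4 + (71680/3)x^2 + 14336
order-5 term: (14336/3)x^3 + (71680/3)x
order-6 term: (14336/3)x^2 + 28672/3
order-7 term: (8192/3)x
order-8 term: 2048/3
the series for exp(∇ + Δ) f terminates at order 8
exp(∇ + Δ) f = (8/3)x^8 + (128/3)x^7 + (896/3)x^6 + (4480/3)x^5 + (17920/3)x^4 + 17024x^3 + (100352/3)x^2 + (126589/3)x + 75770/3

the result is g(x) = (8/3)x^8 + (128/3)x^7 + (896/3)x^6 + (4480/3)x^5 + (17920/3)x^4 + 17024x^3 + (100352/3)x^2 + (126589/3)x + 75770/3


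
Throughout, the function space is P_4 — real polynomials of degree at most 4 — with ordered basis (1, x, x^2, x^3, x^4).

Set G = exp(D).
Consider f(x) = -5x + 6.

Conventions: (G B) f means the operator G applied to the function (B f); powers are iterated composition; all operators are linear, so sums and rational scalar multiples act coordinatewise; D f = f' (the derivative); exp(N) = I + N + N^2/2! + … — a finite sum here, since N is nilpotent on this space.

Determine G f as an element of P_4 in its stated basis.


the image equals g(x) = -5x + 1

order-1 term: -5
the series for exp(D) f terminates at order 1
exp(D) f = -5x + 1


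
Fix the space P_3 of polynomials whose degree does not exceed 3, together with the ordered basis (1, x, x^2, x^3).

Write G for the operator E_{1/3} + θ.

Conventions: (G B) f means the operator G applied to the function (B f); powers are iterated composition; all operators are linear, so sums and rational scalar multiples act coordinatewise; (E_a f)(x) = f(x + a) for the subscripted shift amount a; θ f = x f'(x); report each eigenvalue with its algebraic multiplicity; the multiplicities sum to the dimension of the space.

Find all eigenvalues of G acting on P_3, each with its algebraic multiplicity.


λ = 1 (multiplicity 1), λ = 2 (multiplicity 1), λ = 3 (multiplicity 1), λ = 4 (multiplicity 1)

image of 1: 1
image of x: 2x + 1/3
image of x^2: 3x^2 + (2/3)x + 1/9
image of x^3: 4x^3 + x^2 + (1/3)x + 1/27
the matrix is upper triangular; its diagonal is (1, 2, 3, 4)
for a triangular matrix the eigenvalues are the diagonal entries, with algebraic multiplicity their repetition count


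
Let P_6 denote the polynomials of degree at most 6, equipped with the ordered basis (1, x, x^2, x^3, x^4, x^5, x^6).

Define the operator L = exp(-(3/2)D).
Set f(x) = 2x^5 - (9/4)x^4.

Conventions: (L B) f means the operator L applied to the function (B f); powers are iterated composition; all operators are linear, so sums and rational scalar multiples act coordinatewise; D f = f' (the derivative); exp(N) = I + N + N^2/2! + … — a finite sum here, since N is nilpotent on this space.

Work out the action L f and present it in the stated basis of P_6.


order-1 term: -15x^4 + (27/2)x^3
order-2 term: 45x^3 - (243/8)x^2
order-3 term: -(135/2)x^2 + (243/8)x
order-4 term: (405/8)x - 729/64
order-5 term: -243/16
the series for exp(-(3/2)D) f terminates at order 5
exp(-(3/2)D) f = 2x^5 - (69/4)x^4 + (117/2)x^3 - (783/8)x^2 + 81x - 1701/64

g(x) = 2x^5 - (69/4)x^4 + (117/2)x^3 - (783/8)x^2 + 81x - 1701/64


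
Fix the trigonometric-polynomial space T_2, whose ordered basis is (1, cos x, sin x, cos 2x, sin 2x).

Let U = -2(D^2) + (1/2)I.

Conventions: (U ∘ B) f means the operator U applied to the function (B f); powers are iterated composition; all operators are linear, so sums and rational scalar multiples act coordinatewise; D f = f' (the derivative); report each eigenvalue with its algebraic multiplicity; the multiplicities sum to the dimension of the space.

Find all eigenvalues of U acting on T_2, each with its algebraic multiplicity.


λ = 1/2 (multiplicity 1), λ = 5/2 (multiplicity 2), λ = 17/2 (multiplicity 2)

image of 1: 1/2
image of cos x: (5/2)cos x
image of sin x: (5/2)sin x
image of cos 2x: (17/2)cos 2x
image of sin 2x: (17/2)sin 2x
the matrix is diagonal; its diagonal is (1/2, 5/2, 5/2, 17/2, 17/2)
for a triangular matrix the eigenvalues are the diagonal entries, with algebraic multiplicity their repetition count


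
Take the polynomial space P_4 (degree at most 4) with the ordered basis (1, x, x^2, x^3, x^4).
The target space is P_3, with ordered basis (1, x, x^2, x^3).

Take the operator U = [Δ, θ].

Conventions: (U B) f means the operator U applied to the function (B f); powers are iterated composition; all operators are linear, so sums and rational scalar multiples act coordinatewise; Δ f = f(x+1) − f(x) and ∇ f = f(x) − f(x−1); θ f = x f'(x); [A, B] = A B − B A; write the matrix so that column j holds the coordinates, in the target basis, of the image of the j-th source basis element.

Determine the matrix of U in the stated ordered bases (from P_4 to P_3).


the matrix is [[0, 1, 2, 3, 4]; [0, 0, 2, 6, 12]; [0, 0, 0, 3, 12]; [0, 0, 0, 0, 4]] (rows listed top to bottom)

image of 1: 0
image of x: 1
image of x^2: 2x + 2
image of x^3: 3x^2 + 6x + 3
image of x^4: 4x^3 + 12x^2 + 12x + 4
each image's coordinates form column j of the matrix


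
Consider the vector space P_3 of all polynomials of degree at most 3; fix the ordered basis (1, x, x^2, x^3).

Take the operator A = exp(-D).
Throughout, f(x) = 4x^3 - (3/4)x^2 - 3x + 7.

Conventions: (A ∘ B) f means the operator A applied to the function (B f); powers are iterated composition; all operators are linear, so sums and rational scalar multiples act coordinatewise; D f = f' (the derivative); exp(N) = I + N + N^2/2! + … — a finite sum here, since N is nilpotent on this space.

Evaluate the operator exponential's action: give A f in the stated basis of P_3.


order-1 term: -12x^2 + (3/2)x + 3
order-2 term: 12x - 3/4
order-3 term: -4
the series for exp(-D) f terminates at order 3
exp(-D) f = 4x^3 - (51/4)x^2 + (21/2)x + 21/4

the image equals g(x) = 4x^3 - (51/4)x^2 + (21/2)x + 21/4


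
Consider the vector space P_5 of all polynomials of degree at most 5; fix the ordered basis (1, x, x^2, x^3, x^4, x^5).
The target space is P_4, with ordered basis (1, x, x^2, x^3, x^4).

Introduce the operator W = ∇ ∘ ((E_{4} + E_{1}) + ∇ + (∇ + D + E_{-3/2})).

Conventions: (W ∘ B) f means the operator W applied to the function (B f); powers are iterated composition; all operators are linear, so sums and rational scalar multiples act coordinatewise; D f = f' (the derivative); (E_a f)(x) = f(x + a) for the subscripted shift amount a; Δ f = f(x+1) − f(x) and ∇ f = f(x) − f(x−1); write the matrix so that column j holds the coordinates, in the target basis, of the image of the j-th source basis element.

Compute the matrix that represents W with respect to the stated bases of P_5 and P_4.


image of 1: 0
image of x: 3
image of x^2: 6x + 10
image of x^3: 9x^2 + 30x + 141/4
image of x^4: 12x^3 + 60x^2 + 141x + 174
image of x^5: 15x^4 + 100x^3 + (705/2)x^2 + 870x + 12913/16
each image's coordinates form column j of the matrix

the matrix is [[0, 3, 10, 141/4, 174, 12913/16]; [0, 0, 6, 30, 141, 870]; [0, 0, 0, 9, 60, 705/2]; [0, 0, 0, 0, 12, 100]; [0, 0, 0, 0, 0, 15]] (rows listed top to bottom)


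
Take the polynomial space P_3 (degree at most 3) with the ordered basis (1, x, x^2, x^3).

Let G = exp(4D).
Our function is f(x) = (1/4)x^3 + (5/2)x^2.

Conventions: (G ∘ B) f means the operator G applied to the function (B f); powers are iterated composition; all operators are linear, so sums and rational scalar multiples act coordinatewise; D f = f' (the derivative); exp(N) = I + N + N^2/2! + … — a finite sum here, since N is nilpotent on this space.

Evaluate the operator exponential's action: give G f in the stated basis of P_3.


the result is g(x) = (1/4)x^3 + (11/2)x^2 + 32x + 56

order-1 term: 3x^2 + 20x
order-2 term: 12x + 40
order-3 term: 16
the series for exp(4D) f terminates at order 3
exp(4D) f = (1/4)x^3 + (11/2)x^2 + 32x + 56


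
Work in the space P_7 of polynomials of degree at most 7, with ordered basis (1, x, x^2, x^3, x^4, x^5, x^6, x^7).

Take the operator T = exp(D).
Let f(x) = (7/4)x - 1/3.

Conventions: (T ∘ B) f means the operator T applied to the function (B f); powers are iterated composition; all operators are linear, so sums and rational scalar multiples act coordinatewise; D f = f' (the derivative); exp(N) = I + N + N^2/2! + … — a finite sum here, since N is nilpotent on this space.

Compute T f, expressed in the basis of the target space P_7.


g(x) = (7/4)x + 17/12

order-1 term: 7/4
the series for exp(D) f terminates at order 1
exp(D) f = (7/4)x + 17/12


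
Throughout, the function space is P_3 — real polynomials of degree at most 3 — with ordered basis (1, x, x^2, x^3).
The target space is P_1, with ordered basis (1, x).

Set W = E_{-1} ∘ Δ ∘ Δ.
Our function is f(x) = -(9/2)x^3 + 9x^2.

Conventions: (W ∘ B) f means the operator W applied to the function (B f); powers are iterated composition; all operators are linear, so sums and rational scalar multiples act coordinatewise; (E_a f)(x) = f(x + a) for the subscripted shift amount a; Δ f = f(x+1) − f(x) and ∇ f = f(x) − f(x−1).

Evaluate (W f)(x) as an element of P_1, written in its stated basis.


the result is g(x) = -27x + 18

Δ f = -(27/2)x^2 + (9/2)x + 9/2
Δ Δ f = -27x - 9
E_{-1} Δ Δ f = -27x + 18


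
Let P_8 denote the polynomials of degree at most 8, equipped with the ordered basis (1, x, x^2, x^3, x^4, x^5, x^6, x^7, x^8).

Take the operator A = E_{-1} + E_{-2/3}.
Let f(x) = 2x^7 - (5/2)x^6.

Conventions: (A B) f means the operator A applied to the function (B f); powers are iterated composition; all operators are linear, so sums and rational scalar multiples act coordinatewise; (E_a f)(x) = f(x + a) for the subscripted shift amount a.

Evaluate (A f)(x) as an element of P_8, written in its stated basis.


E_{-1} f = 2x^7 - (33/2)x^6 + 57x^5 - (215/2)x^4 + 120x^3 - (159/2)x^2 + 29x - 9/2
E_{-2/3} f = 2x^7 - (71/6)x^6 + (86/3)x^5 - (1010/27)x^4 + (2320/81)x^3 - (1048/81)x^2 + (2336/729)x - 736/2187
(E_{-1} + E_{-2/3}) f = 4x^7 - (85/3)x^6 + (257/3)x^5 - (7825/54)x^4 + (12040/81)x^3 - (14975/162)x^2 + (23477/729)x - 21155/4374

the result is g(x) = 4x^7 - (85/3)x^6 + (257/3)x^5 - (7825/54)x^4 + (12040/81)x^3 - (14975/162)x^2 + (23477/729)x - 21155/4374


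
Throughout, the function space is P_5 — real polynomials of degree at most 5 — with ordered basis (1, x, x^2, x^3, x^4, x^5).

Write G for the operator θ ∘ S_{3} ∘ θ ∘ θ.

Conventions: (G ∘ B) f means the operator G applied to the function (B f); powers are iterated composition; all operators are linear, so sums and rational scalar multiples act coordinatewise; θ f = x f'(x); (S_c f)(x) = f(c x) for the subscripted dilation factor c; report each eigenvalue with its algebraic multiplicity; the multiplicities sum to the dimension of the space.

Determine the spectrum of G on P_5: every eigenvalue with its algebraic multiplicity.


λ = 0 (multiplicity 1), λ = 3 (multiplicity 1), λ = 72 (multiplicity 1), λ = 729 (multiplicity 1), λ = 5184 (multiplicity 1), λ = 30375 (multiplicity 1)

image of 1: 0
image of x: 3x
image of x^2: 72x^2
image of x^3: 729x^3
image of x^4: 5184x^4
image of x^5: 30375x^5
the matrix is upper triangular; its diagonal is (0, 3, 72, 729, 5184, 30375)
for a triangular matrix the eigenvalues are the diagonal entries, with algebraic multiplicity their repetition count


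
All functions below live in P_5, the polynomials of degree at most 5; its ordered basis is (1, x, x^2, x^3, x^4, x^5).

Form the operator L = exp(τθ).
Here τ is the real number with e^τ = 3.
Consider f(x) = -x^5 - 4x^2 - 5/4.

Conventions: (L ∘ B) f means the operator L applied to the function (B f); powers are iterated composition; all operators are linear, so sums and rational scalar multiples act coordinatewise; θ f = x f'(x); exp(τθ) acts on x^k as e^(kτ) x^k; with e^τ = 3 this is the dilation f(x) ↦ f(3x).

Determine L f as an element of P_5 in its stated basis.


g(x) = -243x^5 - 36x^2 - 5/4

exp(τθ) x^k = e^(kτ) x^k; with e^τ = 3 this sends x^k to 3^k x^k
x^2 ↦ 9 x^2
x^5 ↦ 243 x^5
applying this coordinatewise to f: exp(τθ) f = -243x^5 - 36x^2 - 5/4


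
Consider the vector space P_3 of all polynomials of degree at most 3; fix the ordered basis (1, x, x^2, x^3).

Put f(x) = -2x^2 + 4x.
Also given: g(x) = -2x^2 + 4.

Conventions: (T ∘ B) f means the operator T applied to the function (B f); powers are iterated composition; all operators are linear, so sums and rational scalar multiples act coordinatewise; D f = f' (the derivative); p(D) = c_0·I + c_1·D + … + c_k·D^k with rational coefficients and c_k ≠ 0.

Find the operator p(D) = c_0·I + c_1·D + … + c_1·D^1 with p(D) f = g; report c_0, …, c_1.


c_0 = 1, c_1 = 1

D^0 f = -2x^2 + 4x
D^1 f = -4x + 4
matching coefficients of g against c_0 f + c_1 Df + … from the top degree down determines the c_i
solution: c_0 = 1, c_1 = 1


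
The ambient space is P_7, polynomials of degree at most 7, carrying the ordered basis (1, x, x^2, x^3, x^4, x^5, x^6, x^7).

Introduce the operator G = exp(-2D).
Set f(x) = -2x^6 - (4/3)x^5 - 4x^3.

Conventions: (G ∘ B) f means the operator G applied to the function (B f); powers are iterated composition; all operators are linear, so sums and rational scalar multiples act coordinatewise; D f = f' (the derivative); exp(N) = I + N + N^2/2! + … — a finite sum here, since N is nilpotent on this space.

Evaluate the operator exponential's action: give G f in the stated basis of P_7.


the image equals g(x) = -2x^6 + (68/3)x^5 - (320/3)x^4 + (788/3)x^3 - (1048/3)x^2 + (688/3)x - 160/3

order-1 term: 24x^5 + (40/3)x^4 + 24x^2
order-2 term: -120x^4 - (160/3)x^3 - 48x
order-3 term: 320x^3 + (320/3)x^2 + 32
order-4 term: -480x^2 - (320/3)x
order-5 term: 384x + 128/3
order-6 term: -128
the series for exp(-2D) f terminates at order 6
exp(-2D) f = -2x^6 + (68/3)x^5 - (320/3)x^4 + (788/3)x^3 - (1048/3)x^2 + (688/3)x - 160/3


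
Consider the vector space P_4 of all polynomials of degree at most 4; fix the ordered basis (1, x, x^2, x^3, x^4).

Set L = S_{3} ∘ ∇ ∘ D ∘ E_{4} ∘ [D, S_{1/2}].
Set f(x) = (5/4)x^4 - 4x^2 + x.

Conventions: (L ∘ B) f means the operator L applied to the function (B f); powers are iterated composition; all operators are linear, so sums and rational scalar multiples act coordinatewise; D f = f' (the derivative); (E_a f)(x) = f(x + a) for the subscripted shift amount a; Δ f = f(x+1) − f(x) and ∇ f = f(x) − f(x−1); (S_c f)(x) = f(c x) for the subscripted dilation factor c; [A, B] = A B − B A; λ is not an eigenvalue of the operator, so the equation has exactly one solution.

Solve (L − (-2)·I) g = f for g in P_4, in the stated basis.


g(x) = (5/8)x^4 - 2x^2 + (61/32)x + 105/64

write g with unknown coordinates in the stated basis and equate coefficients in (L − (-2)·I) g = f
solving from the highest basis element down gives g = (5/8)x^4 - 2x^2 + (61/32)x + 105/64
check: L g = -(45/16)x - 105/32
so L g − (-2)·g = (5/4)x^4 - 4x^2 + x = f ✓


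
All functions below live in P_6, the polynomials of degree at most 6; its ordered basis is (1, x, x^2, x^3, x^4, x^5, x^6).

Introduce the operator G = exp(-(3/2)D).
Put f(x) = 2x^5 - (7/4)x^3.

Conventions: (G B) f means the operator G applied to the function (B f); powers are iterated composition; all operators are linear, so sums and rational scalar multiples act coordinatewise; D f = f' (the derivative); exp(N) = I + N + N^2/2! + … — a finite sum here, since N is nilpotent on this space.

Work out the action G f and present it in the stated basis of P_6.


order-1 term: -15x^4 + (63/8)x^2
order-2 term: 45x^3 - (189/16)x
order-3 term: -(135/2)x^2 + 189/32
order-4 term: (405/8)x
order-5 term: -243/16
the series for exp(-(3/2)D) f terminates at order 5
exp(-(3/2)D) f = 2x^5 - 15x^4 + (173/4)x^3 - (477/8)x^2 + (621/16)x - 297/32

g(x) = 2x^5 - 15x^4 + (173/4)x^3 - (477/8)x^2 + (621/16)x - 297/32


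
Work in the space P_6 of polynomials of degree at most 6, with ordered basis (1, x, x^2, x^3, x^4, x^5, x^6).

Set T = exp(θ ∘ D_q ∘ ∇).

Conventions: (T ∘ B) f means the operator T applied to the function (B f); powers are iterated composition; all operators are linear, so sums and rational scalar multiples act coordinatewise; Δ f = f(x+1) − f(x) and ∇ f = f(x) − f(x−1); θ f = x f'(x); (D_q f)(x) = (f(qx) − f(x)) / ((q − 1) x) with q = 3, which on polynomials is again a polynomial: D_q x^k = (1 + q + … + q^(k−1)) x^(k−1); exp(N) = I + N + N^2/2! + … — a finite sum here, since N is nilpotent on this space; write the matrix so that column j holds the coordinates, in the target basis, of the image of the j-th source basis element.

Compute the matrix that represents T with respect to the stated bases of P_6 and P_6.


image of 1: 1
image of x: x
image of x^2: x^2
image of x^3: x^3 + 12x
image of x^4: x^4 + 104x^2 - 24x
image of x^5: x^5 + 600x^3 - 260x^2 + 3640x
image of x^6: x^6 + 2904x^4 - 1800x^3 + 151528x^2 - 45708x
each image's coordinates form column j of the matrix

the matrix is [[1, 0, 0, 0, 0, 0, 0]; [0, 1, 0, 12, -24, 3640, -45708]; [0, 0, 1, 0, 104, -260, 151528]; [0, 0, 0, 1, 0, 600, -1800]; [0, 0, 0, 0, 1, 0, 2904]; [0, 0, 0, 0, 0, 1, 0]; [0, 0, 0, 0, 0, 0, 1]] (rows listed top to bottom)


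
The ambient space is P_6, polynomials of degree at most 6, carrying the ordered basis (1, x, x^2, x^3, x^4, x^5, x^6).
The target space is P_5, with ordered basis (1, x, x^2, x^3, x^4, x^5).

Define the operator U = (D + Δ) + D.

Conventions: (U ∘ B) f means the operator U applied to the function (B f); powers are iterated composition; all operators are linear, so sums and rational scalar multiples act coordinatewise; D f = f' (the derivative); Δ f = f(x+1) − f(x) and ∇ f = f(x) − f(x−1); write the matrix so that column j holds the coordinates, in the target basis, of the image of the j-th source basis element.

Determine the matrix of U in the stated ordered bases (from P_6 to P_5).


image of 1: 0
image of x: 3
image of x^2: 6x + 1
image of x^3: 9x^2 + 3x + 1
image of x^4: 12x^3 + 6x^2 + 4x + 1
image of x^5: 15x^4 + 10x^3 + 10x^2 + 5x + 1
image of x^6: 18x^5 + 15x^4 + 20x^3 + 15x^2 + 6x + 1
each image's coordinates form column j of the matrix

the matrix is [[0, 3, 1, 1, 1, 1, 1]; [0, 0, 6, 3, 4, 5, 6]; [0, 0, 0, 9, 6, 10, 15]; [0, 0, 0, 0, 12, 10, 20]; [0, 0, 0, 0, 0, 15, 15]; [0, 0, 0, 0, 0, 0, 18]] (rows listed top to bottom)


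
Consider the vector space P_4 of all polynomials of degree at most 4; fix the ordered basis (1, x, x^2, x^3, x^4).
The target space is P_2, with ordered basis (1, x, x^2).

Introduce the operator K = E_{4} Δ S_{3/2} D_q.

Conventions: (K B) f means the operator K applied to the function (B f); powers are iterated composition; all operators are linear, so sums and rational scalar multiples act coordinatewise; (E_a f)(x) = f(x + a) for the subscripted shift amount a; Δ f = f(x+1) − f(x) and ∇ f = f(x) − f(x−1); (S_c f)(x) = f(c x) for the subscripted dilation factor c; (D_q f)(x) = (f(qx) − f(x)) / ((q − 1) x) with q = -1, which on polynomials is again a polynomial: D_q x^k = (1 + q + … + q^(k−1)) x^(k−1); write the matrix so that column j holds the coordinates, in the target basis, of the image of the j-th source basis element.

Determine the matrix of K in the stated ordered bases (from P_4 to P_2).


the matrix is [[0, 0, 0, 81/4, 0]; [0, 0, 0, 9/2, 0]; [0, 0, 0, 0, 0]] (rows listed top to bottom)

image of 1: 0
image of x: 0
image of x^2: 0
image of x^3: (9/2)x + 81/4
image of x^4: 0
each image's coordinates form column j of the matrix


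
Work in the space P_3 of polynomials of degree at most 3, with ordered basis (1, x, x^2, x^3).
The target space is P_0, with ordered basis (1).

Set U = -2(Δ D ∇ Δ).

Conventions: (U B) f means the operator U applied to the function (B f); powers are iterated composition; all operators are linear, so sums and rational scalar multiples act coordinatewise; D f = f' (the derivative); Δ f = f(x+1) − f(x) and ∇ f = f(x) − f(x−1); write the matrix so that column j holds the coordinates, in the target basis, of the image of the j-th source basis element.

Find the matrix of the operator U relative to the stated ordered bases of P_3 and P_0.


the matrix is [[0, 0, 0, 0]] (rows listed top to bottom)

image of 1: 0
image of x: 0
image of x^2: 0
image of x^3: 0
each image's coordinates form column j of the matrix


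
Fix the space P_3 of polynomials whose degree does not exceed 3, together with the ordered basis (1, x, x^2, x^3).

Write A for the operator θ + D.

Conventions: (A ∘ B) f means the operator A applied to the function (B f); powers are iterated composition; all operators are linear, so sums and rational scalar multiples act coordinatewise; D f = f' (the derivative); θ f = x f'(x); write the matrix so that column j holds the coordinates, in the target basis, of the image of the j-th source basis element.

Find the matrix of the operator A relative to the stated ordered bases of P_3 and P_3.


the matrix is [[0, 1, 0, 0]; [0, 1, 2, 0]; [0, 0, 2, 3]; [0, 0, 0, 3]] (rows listed top to bottom)

image of 1: 0
image of x: x + 1
image of x^2: 2x^2 + 2x
image of x^3: 3x^3 + 3x^2
each image's coordinates form column j of the matrix


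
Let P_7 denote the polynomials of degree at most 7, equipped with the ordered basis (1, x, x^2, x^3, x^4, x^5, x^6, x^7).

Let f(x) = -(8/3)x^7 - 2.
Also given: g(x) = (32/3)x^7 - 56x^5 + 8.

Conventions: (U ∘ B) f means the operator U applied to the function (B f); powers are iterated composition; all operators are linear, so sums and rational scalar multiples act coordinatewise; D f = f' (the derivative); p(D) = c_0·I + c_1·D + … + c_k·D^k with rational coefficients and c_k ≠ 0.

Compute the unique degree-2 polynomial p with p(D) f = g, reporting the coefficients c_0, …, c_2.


D^0 f = -(8/3)x^7 - 2
D^1 f = -(56/3)x^6
D^2 f = -112x^5
matching coefficients of g against c_0 f + c_1 Df + … from the top degree down determines the c_i
solution: c_0 = -4, c_1 = 0, c_2 = 1/2

p(D) = -4·I + (1/2)·D^2, i.e. c_0 = -4, c_1 = 0, c_2 = 1/2


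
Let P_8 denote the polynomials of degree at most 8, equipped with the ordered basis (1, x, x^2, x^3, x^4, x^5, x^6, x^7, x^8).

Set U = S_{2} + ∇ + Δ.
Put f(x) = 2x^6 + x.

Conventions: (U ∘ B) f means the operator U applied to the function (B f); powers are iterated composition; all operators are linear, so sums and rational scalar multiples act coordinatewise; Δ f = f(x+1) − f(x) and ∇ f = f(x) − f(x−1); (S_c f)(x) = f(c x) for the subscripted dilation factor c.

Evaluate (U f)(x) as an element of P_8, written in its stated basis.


the image equals g(x) = 128x^6 + 24x^5 + 80x^3 + 26x + 2

S_{2} f = 128x^6 + 2x
∇ f = 12x^5 - 30x^4 + 40x^3 - 30x^2 + 12x - 1
Δ f = 12x^5 + 30x^4 + 40x^3 + 30x^2 + 12x + 3
(S_{2} + ∇ + Δ) f = 128x^6 + 24x^5 + 80x^3 + 26x + 2


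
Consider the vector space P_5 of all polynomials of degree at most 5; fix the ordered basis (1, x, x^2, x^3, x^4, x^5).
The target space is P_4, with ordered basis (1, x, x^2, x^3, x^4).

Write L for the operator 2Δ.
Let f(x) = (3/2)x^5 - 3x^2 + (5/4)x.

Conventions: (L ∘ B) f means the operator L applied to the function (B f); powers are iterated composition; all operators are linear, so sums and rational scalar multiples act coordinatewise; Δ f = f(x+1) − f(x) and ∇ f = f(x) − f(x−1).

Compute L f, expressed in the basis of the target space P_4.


Δ f = (15/2)x^4 + 15x^3 + 15x^2 + (3/2)x - 1/4
(2Δ) f = 15x^4 + 30x^3 + 30x^2 + 3x - 1/2

g(x) = 15x^4 + 30x^3 + 30x^2 + 3x - 1/2


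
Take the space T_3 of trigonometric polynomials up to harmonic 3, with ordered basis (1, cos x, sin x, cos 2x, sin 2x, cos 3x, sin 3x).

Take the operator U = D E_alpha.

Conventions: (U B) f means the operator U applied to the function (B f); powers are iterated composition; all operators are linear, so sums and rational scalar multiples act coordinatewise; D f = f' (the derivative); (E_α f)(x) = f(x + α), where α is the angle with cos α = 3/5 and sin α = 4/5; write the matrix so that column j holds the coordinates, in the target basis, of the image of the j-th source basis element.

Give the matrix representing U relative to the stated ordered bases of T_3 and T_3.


image of 1: 0
image of cos x: -(4/5)cos x - (3/5)sin x
image of sin x: (3/5)cos x - (4/5)sin x
image of cos 2x: -(48/25)cos 2x + (14/25)sin 2x
image of sin 2x: -(14/25)cos 2x - (48/25)sin 2x
image of cos 3x: -(132/125)cos 3x + (351/125)sin 3x
image of sin 3x: -(351/125)cos 3x - (132/125)sin 3x
each image's coordinates form column j of the matrix

the matrix is [[0, 0, 0, 0, 0, 0, 0]; [0, -4/5, 3/5, 0, 0, 0, 0]; [0, -3/5, -4/5, 0, 0, 0, 0]; [0, 0, 0, -48/25, -14/25, 0, 0]; [0, 0, 0, 14/25, -48/25, 0, 0]; [0, 0, 0, 0, 0, -132/125, -351/125]; [0, 0, 0, 0, 0, 351/125, -132/125]] (rows listed top to bottom)


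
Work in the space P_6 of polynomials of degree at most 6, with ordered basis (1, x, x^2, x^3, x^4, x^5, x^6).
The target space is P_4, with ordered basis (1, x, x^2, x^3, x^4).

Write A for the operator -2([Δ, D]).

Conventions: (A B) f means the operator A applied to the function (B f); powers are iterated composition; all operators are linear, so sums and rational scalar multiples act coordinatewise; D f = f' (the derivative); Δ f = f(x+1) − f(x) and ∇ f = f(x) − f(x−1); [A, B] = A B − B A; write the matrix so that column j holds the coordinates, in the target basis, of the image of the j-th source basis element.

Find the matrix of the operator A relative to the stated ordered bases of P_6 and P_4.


image of 1: 0
image of x: 0
image of x^2: 0
image of x^3: 0
image of x^4: 0
image of x^5: 0
image of x^6: 0
each image's coordinates form column j of the matrix

the matrix is [[0, 0, 0, 0, 0, 0, 0]; [0, 0, 0, 0, 0, 0, 0]; [0, 0, 0, 0, 0, 0, 0]; [0, 0, 0, 0, 0, 0, 0]; [0, 0, 0, 0, 0, 0, 0]] (rows listed top to bottom)


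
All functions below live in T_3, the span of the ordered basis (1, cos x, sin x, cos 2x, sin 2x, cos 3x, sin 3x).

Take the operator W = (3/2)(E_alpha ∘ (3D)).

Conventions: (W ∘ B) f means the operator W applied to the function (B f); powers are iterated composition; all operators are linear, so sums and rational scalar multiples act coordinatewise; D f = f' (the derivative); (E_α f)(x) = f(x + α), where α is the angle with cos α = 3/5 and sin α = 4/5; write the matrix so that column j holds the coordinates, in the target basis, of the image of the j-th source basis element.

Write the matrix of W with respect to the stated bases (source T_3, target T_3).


image of 1: 0
image of cos x: -(18/5)cos x - (27/10)sin x
image of sin x: (27/10)cos x - (18/5)sin x
image of cos 2x: -(216/25)cos 2x + (63/25)sin 2x
image of sin 2x: -(63/25)cos 2x - (216/25)sin 2x
image of cos 3x: -(594/125)cos 3x + (3159/250)sin 3x
image of sin 3x: -(3159/250)cos 3x - (594/125)sin 3x
each image's coordinates form column j of the matrix

the matrix is [[0, 0, 0, 0, 0, 0, 0]; [0, -18/5, 27/10, 0, 0, 0, 0]; [0, -27/10, -18/5, 0, 0, 0, 0]; [0, 0, 0, -216/25, -63/25, 0, 0]; [0, 0, 0, 63/25, -216/25, 0, 0]; [0, 0, 0, 0, 0, -594/125, -3159/250]; [0, 0, 0, 0, 0, 3159/250, -594/125]] (rows listed top to bottom)
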